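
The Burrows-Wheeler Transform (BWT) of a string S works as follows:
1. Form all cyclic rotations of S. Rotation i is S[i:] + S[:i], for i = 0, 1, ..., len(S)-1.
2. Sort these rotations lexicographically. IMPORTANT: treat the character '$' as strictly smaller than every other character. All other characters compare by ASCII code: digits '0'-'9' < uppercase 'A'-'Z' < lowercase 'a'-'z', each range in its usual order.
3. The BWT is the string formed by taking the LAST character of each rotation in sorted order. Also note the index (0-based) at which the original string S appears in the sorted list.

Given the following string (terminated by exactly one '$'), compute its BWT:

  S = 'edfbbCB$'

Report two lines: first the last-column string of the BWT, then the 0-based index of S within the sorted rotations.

All 8 rotations (rotation i = S[i:]+S[:i]):
  rot[0] = edfbbCB$
  rot[1] = dfbbCB$e
  rot[2] = fbbCB$ed
  rot[3] = bbCB$edf
  rot[4] = bCB$edfb
  rot[5] = CB$edfbb
  rot[6] = B$edfbbC
  rot[7] = $edfbbCB
Sorted (with $ < everything):
  sorted[0] = $edfbbCB  (last char: 'B')
  sorted[1] = B$edfbbC  (last char: 'C')
  sorted[2] = CB$edfbb  (last char: 'b')
  sorted[3] = bCB$edfb  (last char: 'b')
  sorted[4] = bbCB$edf  (last char: 'f')
  sorted[5] = dfbbCB$e  (last char: 'e')
  sorted[6] = edfbbCB$  (last char: '$')
  sorted[7] = fbbCB$ed  (last char: 'd')
Last column: BCbbfe$d
Original string S is at sorted index 6

Answer: BCbbfe$d
6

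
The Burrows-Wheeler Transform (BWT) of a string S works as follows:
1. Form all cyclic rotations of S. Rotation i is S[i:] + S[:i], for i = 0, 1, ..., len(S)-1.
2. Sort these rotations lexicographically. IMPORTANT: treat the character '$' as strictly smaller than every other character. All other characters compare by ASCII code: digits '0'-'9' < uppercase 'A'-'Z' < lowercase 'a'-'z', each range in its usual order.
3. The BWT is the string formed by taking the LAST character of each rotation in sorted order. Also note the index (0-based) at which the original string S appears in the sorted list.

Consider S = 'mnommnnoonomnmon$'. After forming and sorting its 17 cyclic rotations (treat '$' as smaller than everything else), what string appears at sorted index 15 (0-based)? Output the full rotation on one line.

Answer: onomnmon$mnommnno

Derivation:
All 17 rotations (rotation i = S[i:]+S[:i]):
  rot[0] = mnommnnoonomnmon$
  rot[1] = nommnnoonomnmon$m
  rot[2] = ommnnoonomnmon$mn
  rot[3] = mmnnoonomnmon$mno
  rot[4] = mnnoonomnmon$mnom
  rot[5] = nnoonomnmon$mnomm
  rot[6] = noonomnmon$mnommn
  rot[7] = oonomnmon$mnommnn
  rot[8] = onomnmon$mnommnno
  rot[9] = nomnmon$mnommnnoo
  rot[10] = omnmon$mnommnnoon
  rot[11] = mnmon$mnommnnoono
  rot[12] = nmon$mnommnnoonom
  rot[13] = mon$mnommnnoonomn
  rot[14] = on$mnommnnoonomnm
  rot[15] = n$mnommnnoonomnmo
  rot[16] = $mnommnnoonomnmon
Sorted (with $ < everything):
  sorted[0] = $mnommnnoonomnmon
  sorted[1] = mmnnoonomnmon$mno
  sorted[2] = mnmon$mnommnnoono
  sorted[3] = mnnoonomnmon$mnom
  sorted[4] = mnommnnoonomnmon$
  sorted[5] = mon$mnommnnoonomn
  sorted[6] = n$mnommnnoonomnmo
  sorted[7] = nmon$mnommnnoonom
  sorted[8] = nnoonomnmon$mnomm
  sorted[9] = nommnnoonomnmon$m
  sorted[10] = nomnmon$mnommnnoo
  sorted[11] = noonomnmon$mnommn
  sorted[12] = ommnnoonomnmon$mn
  sorted[13] = omnmon$mnommnnoon
  sorted[14] = on$mnommnnoonomnm
  sorted[15] = onomnmon$mnommnno
  sorted[16] = oonomnmon$mnommnn
sorted[15] = onomnmon$mnommnno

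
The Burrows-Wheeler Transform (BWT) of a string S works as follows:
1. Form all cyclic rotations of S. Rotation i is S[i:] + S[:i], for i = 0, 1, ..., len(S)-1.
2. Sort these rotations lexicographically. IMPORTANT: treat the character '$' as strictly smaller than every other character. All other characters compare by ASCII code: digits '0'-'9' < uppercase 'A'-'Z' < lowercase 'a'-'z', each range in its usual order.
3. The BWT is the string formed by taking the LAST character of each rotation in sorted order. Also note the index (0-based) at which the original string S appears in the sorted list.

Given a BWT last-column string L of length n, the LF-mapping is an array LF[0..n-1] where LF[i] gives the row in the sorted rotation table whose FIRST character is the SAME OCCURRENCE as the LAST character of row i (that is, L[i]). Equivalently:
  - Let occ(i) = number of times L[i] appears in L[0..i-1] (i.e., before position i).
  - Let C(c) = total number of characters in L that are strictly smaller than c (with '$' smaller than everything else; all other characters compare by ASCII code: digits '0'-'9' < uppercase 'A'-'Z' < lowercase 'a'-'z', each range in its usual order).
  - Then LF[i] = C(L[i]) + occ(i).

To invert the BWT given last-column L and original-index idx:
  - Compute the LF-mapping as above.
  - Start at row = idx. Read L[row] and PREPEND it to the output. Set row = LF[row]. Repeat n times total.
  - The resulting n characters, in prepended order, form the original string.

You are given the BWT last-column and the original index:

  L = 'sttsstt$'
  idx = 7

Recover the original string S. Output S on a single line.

Answer: tttssts$

Derivation:
LF mapping: 1 4 5 2 3 6 7 0
Walk LF starting at row 7, prepending L[row]:
  step 1: row=7, L[7]='$', prepend. Next row=LF[7]=0
  step 2: row=0, L[0]='s', prepend. Next row=LF[0]=1
  step 3: row=1, L[1]='t', prepend. Next row=LF[1]=4
  step 4: row=4, L[4]='s', prepend. Next row=LF[4]=3
  step 5: row=3, L[3]='s', prepend. Next row=LF[3]=2
  step 6: row=2, L[2]='t', prepend. Next row=LF[2]=5
  step 7: row=5, L[5]='t', prepend. Next row=LF[5]=6
  step 8: row=6, L[6]='t', prepend. Next row=LF[6]=7
Reversed output: tttssts$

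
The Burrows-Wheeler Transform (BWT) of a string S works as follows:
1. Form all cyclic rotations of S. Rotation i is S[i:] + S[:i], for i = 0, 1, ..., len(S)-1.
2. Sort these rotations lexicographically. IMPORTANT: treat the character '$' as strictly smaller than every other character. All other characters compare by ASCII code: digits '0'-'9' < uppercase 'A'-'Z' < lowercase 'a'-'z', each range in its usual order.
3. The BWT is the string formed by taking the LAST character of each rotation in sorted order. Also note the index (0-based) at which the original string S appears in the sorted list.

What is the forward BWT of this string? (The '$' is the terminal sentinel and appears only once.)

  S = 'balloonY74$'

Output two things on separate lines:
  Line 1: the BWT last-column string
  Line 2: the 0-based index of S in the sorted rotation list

Answer: 47Ynb$alool
5

Derivation:
All 11 rotations (rotation i = S[i:]+S[:i]):
  rot[0] = balloonY74$
  rot[1] = alloonY74$b
  rot[2] = lloonY74$ba
  rot[3] = loonY74$bal
  rot[4] = oonY74$ball
  rot[5] = onY74$ballo
  rot[6] = nY74$balloo
  rot[7] = Y74$balloon
  rot[8] = 74$balloonY
  rot[9] = 4$balloonY7
  rot[10] = $balloonY74
Sorted (with $ < everything):
  sorted[0] = $balloonY74  (last char: '4')
  sorted[1] = 4$balloonY7  (last char: '7')
  sorted[2] = 74$balloonY  (last char: 'Y')
  sorted[3] = Y74$balloon  (last char: 'n')
  sorted[4] = alloonY74$b  (last char: 'b')
  sorted[5] = balloonY74$  (last char: '$')
  sorted[6] = lloonY74$ba  (last char: 'a')
  sorted[7] = loonY74$bal  (last char: 'l')
  sorted[8] = nY74$balloo  (last char: 'o')
  sorted[9] = onY74$ballo  (last char: 'o')
  sorted[10] = oonY74$ball  (last char: 'l')
Last column: 47Ynb$alool
Original string S is at sorted index 5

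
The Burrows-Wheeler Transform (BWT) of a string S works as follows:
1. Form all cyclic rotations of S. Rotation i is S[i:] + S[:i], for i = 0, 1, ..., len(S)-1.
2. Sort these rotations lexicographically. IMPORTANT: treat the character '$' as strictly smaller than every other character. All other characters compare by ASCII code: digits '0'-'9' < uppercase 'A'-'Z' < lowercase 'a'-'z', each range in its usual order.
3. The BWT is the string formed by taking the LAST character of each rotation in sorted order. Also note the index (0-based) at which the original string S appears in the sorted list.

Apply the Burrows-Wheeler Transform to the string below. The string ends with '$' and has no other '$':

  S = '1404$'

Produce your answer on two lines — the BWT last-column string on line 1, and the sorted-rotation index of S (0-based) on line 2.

Answer: 44$01
2

Derivation:
All 5 rotations (rotation i = S[i:]+S[:i]):
  rot[0] = 1404$
  rot[1] = 404$1
  rot[2] = 04$14
  rot[3] = 4$140
  rot[4] = $1404
Sorted (with $ < everything):
  sorted[0] = $1404  (last char: '4')
  sorted[1] = 04$14  (last char: '4')
  sorted[2] = 1404$  (last char: '$')
  sorted[3] = 4$140  (last char: '0')
  sorted[4] = 404$1  (last char: '1')
Last column: 44$01
Original string S is at sorted index 2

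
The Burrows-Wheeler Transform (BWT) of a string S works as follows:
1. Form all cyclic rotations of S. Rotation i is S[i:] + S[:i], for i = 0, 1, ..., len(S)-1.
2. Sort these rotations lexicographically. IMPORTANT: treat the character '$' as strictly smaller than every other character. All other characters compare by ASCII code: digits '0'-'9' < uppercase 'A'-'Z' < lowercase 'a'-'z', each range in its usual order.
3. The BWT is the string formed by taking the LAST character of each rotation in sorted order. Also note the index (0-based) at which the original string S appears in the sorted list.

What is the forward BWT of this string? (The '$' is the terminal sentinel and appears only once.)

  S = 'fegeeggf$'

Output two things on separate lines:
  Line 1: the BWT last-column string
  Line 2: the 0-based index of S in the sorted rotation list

All 9 rotations (rotation i = S[i:]+S[:i]):
  rot[0] = fegeeggf$
  rot[1] = egeeggf$f
  rot[2] = geeggf$fe
  rot[3] = eeggf$feg
  rot[4] = eggf$fege
  rot[5] = ggf$fegee
  rot[6] = gf$fegeeg
  rot[7] = f$fegeegg
  rot[8] = $fegeeggf
Sorted (with $ < everything):
  sorted[0] = $fegeeggf  (last char: 'f')
  sorted[1] = eeggf$feg  (last char: 'g')
  sorted[2] = egeeggf$f  (last char: 'f')
  sorted[3] = eggf$fege  (last char: 'e')
  sorted[4] = f$fegeegg  (last char: 'g')
  sorted[5] = fegeeggf$  (last char: '$')
  sorted[6] = geeggf$fe  (last char: 'e')
  sorted[7] = gf$fegeeg  (last char: 'g')
  sorted[8] = ggf$fegee  (last char: 'e')
Last column: fgfeg$ege
Original string S is at sorted index 5

Answer: fgfeg$ege
5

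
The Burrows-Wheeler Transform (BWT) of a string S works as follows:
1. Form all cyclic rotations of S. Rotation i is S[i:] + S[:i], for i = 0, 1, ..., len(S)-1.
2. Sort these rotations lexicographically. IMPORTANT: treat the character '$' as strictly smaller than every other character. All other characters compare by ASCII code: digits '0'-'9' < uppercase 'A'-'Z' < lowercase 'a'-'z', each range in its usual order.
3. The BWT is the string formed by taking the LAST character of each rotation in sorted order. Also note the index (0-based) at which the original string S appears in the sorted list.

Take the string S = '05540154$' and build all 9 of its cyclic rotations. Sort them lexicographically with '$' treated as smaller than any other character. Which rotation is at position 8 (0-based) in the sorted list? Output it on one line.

All 9 rotations (rotation i = S[i:]+S[:i]):
  rot[0] = 05540154$
  rot[1] = 5540154$0
  rot[2] = 540154$05
  rot[3] = 40154$055
  rot[4] = 0154$0554
  rot[5] = 154$05540
  rot[6] = 54$055401
  rot[7] = 4$0554015
  rot[8] = $05540154
Sorted (with $ < everything):
  sorted[0] = $05540154
  sorted[1] = 0154$0554
  sorted[2] = 05540154$
  sorted[3] = 154$05540
  sorted[4] = 4$0554015
  sorted[5] = 40154$055
  sorted[6] = 54$055401
  sorted[7] = 540154$05
  sorted[8] = 5540154$0
sorted[8] = 5540154$0

Answer: 5540154$0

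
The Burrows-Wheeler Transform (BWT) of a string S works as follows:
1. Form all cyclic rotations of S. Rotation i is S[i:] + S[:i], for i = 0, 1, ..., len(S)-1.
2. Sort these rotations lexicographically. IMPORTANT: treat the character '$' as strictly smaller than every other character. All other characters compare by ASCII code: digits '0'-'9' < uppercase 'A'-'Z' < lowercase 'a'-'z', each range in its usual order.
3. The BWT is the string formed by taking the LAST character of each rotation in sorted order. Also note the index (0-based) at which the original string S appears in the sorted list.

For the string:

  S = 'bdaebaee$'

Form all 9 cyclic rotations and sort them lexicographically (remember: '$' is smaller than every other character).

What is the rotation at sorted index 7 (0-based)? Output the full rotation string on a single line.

All 9 rotations (rotation i = S[i:]+S[:i]):
  rot[0] = bdaebaee$
  rot[1] = daebaee$b
  rot[2] = aebaee$bd
  rot[3] = ebaee$bda
  rot[4] = baee$bdae
  rot[5] = aee$bdaeb
  rot[6] = ee$bdaeba
  rot[7] = e$bdaebae
  rot[8] = $bdaebaee
Sorted (with $ < everything):
  sorted[0] = $bdaebaee
  sorted[1] = aebaee$bd
  sorted[2] = aee$bdaeb
  sorted[3] = baee$bdae
  sorted[4] = bdaebaee$
  sorted[5] = daebaee$b
  sorted[6] = e$bdaebae
  sorted[7] = ebaee$bda
  sorted[8] = ee$bdaeba
sorted[7] = ebaee$bda

Answer: ebaee$bda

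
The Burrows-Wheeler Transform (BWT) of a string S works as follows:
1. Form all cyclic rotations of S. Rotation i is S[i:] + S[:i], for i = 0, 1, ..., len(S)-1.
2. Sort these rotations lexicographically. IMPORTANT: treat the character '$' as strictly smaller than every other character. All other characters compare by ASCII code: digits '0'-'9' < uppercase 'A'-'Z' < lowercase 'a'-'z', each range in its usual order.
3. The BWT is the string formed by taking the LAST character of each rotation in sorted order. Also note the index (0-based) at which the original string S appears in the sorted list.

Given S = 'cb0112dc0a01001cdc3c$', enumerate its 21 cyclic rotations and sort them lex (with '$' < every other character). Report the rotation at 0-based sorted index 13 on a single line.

Answer: b0112dc0a01001cdc3c$c

Derivation:
All 21 rotations (rotation i = S[i:]+S[:i]):
  rot[0] = cb0112dc0a01001cdc3c$
  rot[1] = b0112dc0a01001cdc3c$c
  rot[2] = 0112dc0a01001cdc3c$cb
  rot[3] = 112dc0a01001cdc3c$cb0
  rot[4] = 12dc0a01001cdc3c$cb01
  rot[5] = 2dc0a01001cdc3c$cb011
  rot[6] = dc0a01001cdc3c$cb0112
  rot[7] = c0a01001cdc3c$cb0112d
  rot[8] = 0a01001cdc3c$cb0112dc
  rot[9] = a01001cdc3c$cb0112dc0
  rot[10] = 01001cdc3c$cb0112dc0a
  rot[11] = 1001cdc3c$cb0112dc0a0
  rot[12] = 001cdc3c$cb0112dc0a01
  rot[13] = 01cdc3c$cb0112dc0a010
  rot[14] = 1cdc3c$cb0112dc0a0100
  rot[15] = cdc3c$cb0112dc0a01001
  rot[16] = dc3c$cb0112dc0a01001c
  rot[17] = c3c$cb0112dc0a01001cd
  rot[18] = 3c$cb0112dc0a01001cdc
  rot[19] = c$cb0112dc0a01001cdc3
  rot[20] = $cb0112dc0a01001cdc3c
Sorted (with $ < everything):
  sorted[0] = $cb0112dc0a01001cdc3c
  sorted[1] = 001cdc3c$cb0112dc0a01
  sorted[2] = 01001cdc3c$cb0112dc0a
  sorted[3] = 0112dc0a01001cdc3c$cb
  sorted[4] = 01cdc3c$cb0112dc0a010
  sorted[5] = 0a01001cdc3c$cb0112dc
  sorted[6] = 1001cdc3c$cb0112dc0a0
  sorted[7] = 112dc0a01001cdc3c$cb0
  sorted[8] = 12dc0a01001cdc3c$cb01
  sorted[9] = 1cdc3c$cb0112dc0a0100
  sorted[10] = 2dc0a01001cdc3c$cb011
  sorted[11] = 3c$cb0112dc0a01001cdc
  sorted[12] = a01001cdc3c$cb0112dc0
  sorted[13] = b0112dc0a01001cdc3c$c
  sorted[14] = c$cb0112dc0a01001cdc3
  sorted[15] = c0a01001cdc3c$cb0112d
  sorted[16] = c3c$cb0112dc0a01001cd
  sorted[17] = cb0112dc0a01001cdc3c$
  sorted[18] = cdc3c$cb0112dc0a01001
  sorted[19] = dc0a01001cdc3c$cb0112
  sorted[20] = dc3c$cb0112dc0a01001c
sorted[13] = b0112dc0a01001cdc3c$c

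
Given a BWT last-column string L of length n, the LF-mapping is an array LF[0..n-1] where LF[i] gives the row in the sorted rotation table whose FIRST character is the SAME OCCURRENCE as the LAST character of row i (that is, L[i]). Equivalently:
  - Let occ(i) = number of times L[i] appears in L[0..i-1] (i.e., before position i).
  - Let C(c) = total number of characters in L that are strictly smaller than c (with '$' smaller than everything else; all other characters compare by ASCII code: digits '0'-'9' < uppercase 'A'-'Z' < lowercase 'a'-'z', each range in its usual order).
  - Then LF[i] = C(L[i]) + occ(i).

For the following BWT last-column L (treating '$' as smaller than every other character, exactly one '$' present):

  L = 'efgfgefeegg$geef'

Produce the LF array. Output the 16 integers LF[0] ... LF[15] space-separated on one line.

Answer: 1 7 11 8 12 2 9 3 4 13 14 0 15 5 6 10

Derivation:
Char counts: '$':1, 'e':6, 'f':4, 'g':5
C (first-col start): C('$')=0, C('e')=1, C('f')=7, C('g')=11
L[0]='e': occ=0, LF[0]=C('e')+0=1+0=1
L[1]='f': occ=0, LF[1]=C('f')+0=7+0=7
L[2]='g': occ=0, LF[2]=C('g')+0=11+0=11
L[3]='f': occ=1, LF[3]=C('f')+1=7+1=8
L[4]='g': occ=1, LF[4]=C('g')+1=11+1=12
L[5]='e': occ=1, LF[5]=C('e')+1=1+1=2
L[6]='f': occ=2, LF[6]=C('f')+2=7+2=9
L[7]='e': occ=2, LF[7]=C('e')+2=1+2=3
L[8]='e': occ=3, LF[8]=C('e')+3=1+3=4
L[9]='g': occ=2, LF[9]=C('g')+2=11+2=13
L[10]='g': occ=3, LF[10]=C('g')+3=11+3=14
L[11]='$': occ=0, LF[11]=C('$')+0=0+0=0
L[12]='g': occ=4, LF[12]=C('g')+4=11+4=15
L[13]='e': occ=4, LF[13]=C('e')+4=1+4=5
L[14]='e': occ=5, LF[14]=C('e')+5=1+5=6
L[15]='f': occ=3, LF[15]=C('f')+3=7+3=10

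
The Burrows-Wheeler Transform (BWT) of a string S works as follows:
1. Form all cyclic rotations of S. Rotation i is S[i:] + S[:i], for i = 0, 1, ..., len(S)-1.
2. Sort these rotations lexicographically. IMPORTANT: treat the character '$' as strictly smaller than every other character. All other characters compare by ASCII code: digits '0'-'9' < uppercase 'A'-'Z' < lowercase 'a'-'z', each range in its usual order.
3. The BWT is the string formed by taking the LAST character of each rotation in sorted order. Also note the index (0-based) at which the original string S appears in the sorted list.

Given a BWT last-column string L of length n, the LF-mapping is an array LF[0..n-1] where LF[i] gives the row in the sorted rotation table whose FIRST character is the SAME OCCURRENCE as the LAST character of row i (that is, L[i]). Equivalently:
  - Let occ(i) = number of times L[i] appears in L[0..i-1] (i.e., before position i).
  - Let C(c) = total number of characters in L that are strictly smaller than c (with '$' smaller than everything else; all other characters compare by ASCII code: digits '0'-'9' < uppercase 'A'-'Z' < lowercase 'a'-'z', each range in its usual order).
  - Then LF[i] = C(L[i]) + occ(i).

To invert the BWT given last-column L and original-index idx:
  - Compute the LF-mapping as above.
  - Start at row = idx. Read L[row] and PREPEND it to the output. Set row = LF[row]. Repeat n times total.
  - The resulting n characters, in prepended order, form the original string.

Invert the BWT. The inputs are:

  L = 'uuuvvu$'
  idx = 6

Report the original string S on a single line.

LF mapping: 1 2 3 5 6 4 0
Walk LF starting at row 6, prepending L[row]:
  step 1: row=6, L[6]='$', prepend. Next row=LF[6]=0
  step 2: row=0, L[0]='u', prepend. Next row=LF[0]=1
  step 3: row=1, L[1]='u', prepend. Next row=LF[1]=2
  step 4: row=2, L[2]='u', prepend. Next row=LF[2]=3
  step 5: row=3, L[3]='v', prepend. Next row=LF[3]=5
  step 6: row=5, L[5]='u', prepend. Next row=LF[5]=4
  step 7: row=4, L[4]='v', prepend. Next row=LF[4]=6
Reversed output: vuvuuu$

Answer: vuvuuu$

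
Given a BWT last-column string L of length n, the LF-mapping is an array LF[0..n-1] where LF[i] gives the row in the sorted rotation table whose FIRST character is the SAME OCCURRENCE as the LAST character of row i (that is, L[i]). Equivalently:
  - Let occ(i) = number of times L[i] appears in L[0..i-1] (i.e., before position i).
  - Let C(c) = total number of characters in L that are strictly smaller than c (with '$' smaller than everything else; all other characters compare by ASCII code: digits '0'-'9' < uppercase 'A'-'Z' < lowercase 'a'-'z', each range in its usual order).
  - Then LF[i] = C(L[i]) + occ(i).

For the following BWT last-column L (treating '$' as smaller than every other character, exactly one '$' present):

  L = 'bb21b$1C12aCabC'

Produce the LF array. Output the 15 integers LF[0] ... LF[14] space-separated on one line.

Answer: 11 12 4 1 13 0 2 6 3 5 9 7 10 14 8

Derivation:
Char counts: '$':1, '1':3, '2':2, 'C':3, 'a':2, 'b':4
C (first-col start): C('$')=0, C('1')=1, C('2')=4, C('C')=6, C('a')=9, C('b')=11
L[0]='b': occ=0, LF[0]=C('b')+0=11+0=11
L[1]='b': occ=1, LF[1]=C('b')+1=11+1=12
L[2]='2': occ=0, LF[2]=C('2')+0=4+0=4
L[3]='1': occ=0, LF[3]=C('1')+0=1+0=1
L[4]='b': occ=2, LF[4]=C('b')+2=11+2=13
L[5]='$': occ=0, LF[5]=C('$')+0=0+0=0
L[6]='1': occ=1, LF[6]=C('1')+1=1+1=2
L[7]='C': occ=0, LF[7]=C('C')+0=6+0=6
L[8]='1': occ=2, LF[8]=C('1')+2=1+2=3
L[9]='2': occ=1, LF[9]=C('2')+1=4+1=5
L[10]='a': occ=0, LF[10]=C('a')+0=9+0=9
L[11]='C': occ=1, LF[11]=C('C')+1=6+1=7
L[12]='a': occ=1, LF[12]=C('a')+1=9+1=10
L[13]='b': occ=3, LF[13]=C('b')+3=11+3=14
L[14]='C': occ=2, LF[14]=C('C')+2=6+2=8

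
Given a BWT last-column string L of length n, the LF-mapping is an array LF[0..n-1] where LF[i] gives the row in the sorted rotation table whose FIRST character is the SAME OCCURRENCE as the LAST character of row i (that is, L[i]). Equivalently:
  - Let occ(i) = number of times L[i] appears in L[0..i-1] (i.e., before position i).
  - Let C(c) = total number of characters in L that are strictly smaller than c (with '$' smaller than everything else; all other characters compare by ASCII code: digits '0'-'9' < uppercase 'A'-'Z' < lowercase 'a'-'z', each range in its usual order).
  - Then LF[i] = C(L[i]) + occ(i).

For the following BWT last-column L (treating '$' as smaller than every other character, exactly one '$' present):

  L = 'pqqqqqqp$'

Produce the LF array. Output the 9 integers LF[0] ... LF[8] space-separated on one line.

Answer: 1 3 4 5 6 7 8 2 0

Derivation:
Char counts: '$':1, 'p':2, 'q':6
C (first-col start): C('$')=0, C('p')=1, C('q')=3
L[0]='p': occ=0, LF[0]=C('p')+0=1+0=1
L[1]='q': occ=0, LF[1]=C('q')+0=3+0=3
L[2]='q': occ=1, LF[2]=C('q')+1=3+1=4
L[3]='q': occ=2, LF[3]=C('q')+2=3+2=5
L[4]='q': occ=3, LF[4]=C('q')+3=3+3=6
L[5]='q': occ=4, LF[5]=C('q')+4=3+4=7
L[6]='q': occ=5, LF[6]=C('q')+5=3+5=8
L[7]='p': occ=1, LF[7]=C('p')+1=1+1=2
L[8]='$': occ=0, LF[8]=C('$')+0=0+0=0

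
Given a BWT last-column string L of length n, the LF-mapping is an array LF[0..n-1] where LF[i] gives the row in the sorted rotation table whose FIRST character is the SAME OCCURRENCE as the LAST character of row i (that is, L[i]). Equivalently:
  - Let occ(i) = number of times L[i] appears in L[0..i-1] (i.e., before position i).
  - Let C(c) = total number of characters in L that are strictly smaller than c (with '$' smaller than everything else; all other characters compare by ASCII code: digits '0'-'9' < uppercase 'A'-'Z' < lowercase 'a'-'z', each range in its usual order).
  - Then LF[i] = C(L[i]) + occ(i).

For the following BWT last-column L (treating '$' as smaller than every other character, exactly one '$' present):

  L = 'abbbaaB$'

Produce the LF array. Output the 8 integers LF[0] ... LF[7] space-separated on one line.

Char counts: '$':1, 'B':1, 'a':3, 'b':3
C (first-col start): C('$')=0, C('B')=1, C('a')=2, C('b')=5
L[0]='a': occ=0, LF[0]=C('a')+0=2+0=2
L[1]='b': occ=0, LF[1]=C('b')+0=5+0=5
L[2]='b': occ=1, LF[2]=C('b')+1=5+1=6
L[3]='b': occ=2, LF[3]=C('b')+2=5+2=7
L[4]='a': occ=1, LF[4]=C('a')+1=2+1=3
L[5]='a': occ=2, LF[5]=C('a')+2=2+2=4
L[6]='B': occ=0, LF[6]=C('B')+0=1+0=1
L[7]='$': occ=0, LF[7]=C('$')+0=0+0=0

Answer: 2 5 6 7 3 4 1 0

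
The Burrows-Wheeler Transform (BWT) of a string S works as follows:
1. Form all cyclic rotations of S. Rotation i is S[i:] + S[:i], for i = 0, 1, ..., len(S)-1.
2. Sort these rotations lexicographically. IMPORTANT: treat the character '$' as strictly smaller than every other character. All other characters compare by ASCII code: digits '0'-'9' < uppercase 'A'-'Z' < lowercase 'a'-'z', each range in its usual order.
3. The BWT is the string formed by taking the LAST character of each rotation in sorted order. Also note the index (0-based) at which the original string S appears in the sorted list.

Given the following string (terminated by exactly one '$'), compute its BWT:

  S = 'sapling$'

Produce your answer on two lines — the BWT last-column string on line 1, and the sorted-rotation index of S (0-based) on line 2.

Answer: gsnlpia$
7

Derivation:
All 8 rotations (rotation i = S[i:]+S[:i]):
  rot[0] = sapling$
  rot[1] = apling$s
  rot[2] = pling$sa
  rot[3] = ling$sap
  rot[4] = ing$sapl
  rot[5] = ng$sapli
  rot[6] = g$saplin
  rot[7] = $sapling
Sorted (with $ < everything):
  sorted[0] = $sapling  (last char: 'g')
  sorted[1] = apling$s  (last char: 's')
  sorted[2] = g$saplin  (last char: 'n')
  sorted[3] = ing$sapl  (last char: 'l')
  sorted[4] = ling$sap  (last char: 'p')
  sorted[5] = ng$sapli  (last char: 'i')
  sorted[6] = pling$sa  (last char: 'a')
  sorted[7] = sapling$  (last char: '$')
Last column: gsnlpia$
Original string S is at sorted index 7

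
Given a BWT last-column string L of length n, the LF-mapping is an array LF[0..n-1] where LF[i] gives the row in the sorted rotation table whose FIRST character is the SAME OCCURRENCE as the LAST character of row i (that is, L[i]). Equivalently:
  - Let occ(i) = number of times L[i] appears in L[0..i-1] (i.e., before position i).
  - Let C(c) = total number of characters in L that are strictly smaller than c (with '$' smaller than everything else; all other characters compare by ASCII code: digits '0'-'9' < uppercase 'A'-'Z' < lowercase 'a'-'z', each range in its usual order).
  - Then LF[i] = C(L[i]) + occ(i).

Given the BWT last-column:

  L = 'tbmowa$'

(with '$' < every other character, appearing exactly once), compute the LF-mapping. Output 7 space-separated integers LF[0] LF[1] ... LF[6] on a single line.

Answer: 5 2 3 4 6 1 0

Derivation:
Char counts: '$':1, 'a':1, 'b':1, 'm':1, 'o':1, 't':1, 'w':1
C (first-col start): C('$')=0, C('a')=1, C('b')=2, C('m')=3, C('o')=4, C('t')=5, C('w')=6
L[0]='t': occ=0, LF[0]=C('t')+0=5+0=5
L[1]='b': occ=0, LF[1]=C('b')+0=2+0=2
L[2]='m': occ=0, LF[2]=C('m')+0=3+0=3
L[3]='o': occ=0, LF[3]=C('o')+0=4+0=4
L[4]='w': occ=0, LF[4]=C('w')+0=6+0=6
L[5]='a': occ=0, LF[5]=C('a')+0=1+0=1
L[6]='$': occ=0, LF[6]=C('$')+0=0+0=0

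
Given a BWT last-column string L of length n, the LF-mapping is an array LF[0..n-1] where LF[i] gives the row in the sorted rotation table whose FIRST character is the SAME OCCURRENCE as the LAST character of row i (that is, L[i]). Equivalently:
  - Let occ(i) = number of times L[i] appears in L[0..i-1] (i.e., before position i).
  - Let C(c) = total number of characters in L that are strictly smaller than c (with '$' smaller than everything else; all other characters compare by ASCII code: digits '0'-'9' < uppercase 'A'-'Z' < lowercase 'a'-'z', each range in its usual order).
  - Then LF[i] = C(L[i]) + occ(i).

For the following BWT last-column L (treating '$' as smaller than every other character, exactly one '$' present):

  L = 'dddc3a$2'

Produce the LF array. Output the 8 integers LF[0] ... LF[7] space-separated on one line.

Char counts: '$':1, '2':1, '3':1, 'a':1, 'c':1, 'd':3
C (first-col start): C('$')=0, C('2')=1, C('3')=2, C('a')=3, C('c')=4, C('d')=5
L[0]='d': occ=0, LF[0]=C('d')+0=5+0=5
L[1]='d': occ=1, LF[1]=C('d')+1=5+1=6
L[2]='d': occ=2, LF[2]=C('d')+2=5+2=7
L[3]='c': occ=0, LF[3]=C('c')+0=4+0=4
L[4]='3': occ=0, LF[4]=C('3')+0=2+0=2
L[5]='a': occ=0, LF[5]=C('a')+0=3+0=3
L[6]='$': occ=0, LF[6]=C('$')+0=0+0=0
L[7]='2': occ=0, LF[7]=C('2')+0=1+0=1

Answer: 5 6 7 4 2 3 0 1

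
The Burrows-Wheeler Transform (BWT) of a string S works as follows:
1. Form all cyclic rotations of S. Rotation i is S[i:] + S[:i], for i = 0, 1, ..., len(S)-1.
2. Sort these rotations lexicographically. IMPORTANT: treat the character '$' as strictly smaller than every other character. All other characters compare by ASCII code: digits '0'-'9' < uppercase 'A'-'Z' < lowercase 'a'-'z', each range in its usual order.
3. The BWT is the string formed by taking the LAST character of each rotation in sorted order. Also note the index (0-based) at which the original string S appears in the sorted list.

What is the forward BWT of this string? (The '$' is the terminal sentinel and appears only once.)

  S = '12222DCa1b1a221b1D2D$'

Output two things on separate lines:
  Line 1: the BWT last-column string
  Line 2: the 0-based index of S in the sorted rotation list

Answer: D$bb2a2a122D2D212C111
1

Derivation:
All 21 rotations (rotation i = S[i:]+S[:i]):
  rot[0] = 12222DCa1b1a221b1D2D$
  rot[1] = 2222DCa1b1a221b1D2D$1
  rot[2] = 222DCa1b1a221b1D2D$12
  rot[3] = 22DCa1b1a221b1D2D$122
  rot[4] = 2DCa1b1a221b1D2D$1222
  rot[5] = DCa1b1a221b1D2D$12222
  rot[6] = Ca1b1a221b1D2D$12222D
  rot[7] = a1b1a221b1D2D$12222DC
  rot[8] = 1b1a221b1D2D$12222DCa
  rot[9] = b1a221b1D2D$12222DCa1
  rot[10] = 1a221b1D2D$12222DCa1b
  rot[11] = a221b1D2D$12222DCa1b1
  rot[12] = 221b1D2D$12222DCa1b1a
  rot[13] = 21b1D2D$12222DCa1b1a2
  rot[14] = 1b1D2D$12222DCa1b1a22
  rot[15] = b1D2D$12222DCa1b1a221
  rot[16] = 1D2D$12222DCa1b1a221b
  rot[17] = D2D$12222DCa1b1a221b1
  rot[18] = 2D$12222DCa1b1a221b1D
  rot[19] = D$12222DCa1b1a221b1D2
  rot[20] = $12222DCa1b1a221b1D2D
Sorted (with $ < everything):
  sorted[0] = $12222DCa1b1a221b1D2D  (last char: 'D')
  sorted[1] = 12222DCa1b1a221b1D2D$  (last char: '$')
  sorted[2] = 1D2D$12222DCa1b1a221b  (last char: 'b')
  sorted[3] = 1a221b1D2D$12222DCa1b  (last char: 'b')
  sorted[4] = 1b1D2D$12222DCa1b1a22  (last char: '2')
  sorted[5] = 1b1a221b1D2D$12222DCa  (last char: 'a')
  sorted[6] = 21b1D2D$12222DCa1b1a2  (last char: '2')
  sorted[7] = 221b1D2D$12222DCa1b1a  (last char: 'a')
  sorted[8] = 2222DCa1b1a221b1D2D$1  (last char: '1')
  sorted[9] = 222DCa1b1a221b1D2D$12  (last char: '2')
  sorted[10] = 22DCa1b1a221b1D2D$122  (last char: '2')
  sorted[11] = 2D$12222DCa1b1a221b1D  (last char: 'D')
  sorted[12] = 2DCa1b1a221b1D2D$1222  (last char: '2')
  sorted[13] = Ca1b1a221b1D2D$12222D  (last char: 'D')
  sorted[14] = D$12222DCa1b1a221b1D2  (last char: '2')
  sorted[15] = D2D$12222DCa1b1a221b1  (last char: '1')
  sorted[16] = DCa1b1a221b1D2D$12222  (last char: '2')
  sorted[17] = a1b1a221b1D2D$12222DC  (last char: 'C')
  sorted[18] = a221b1D2D$12222DCa1b1  (last char: '1')
  sorted[19] = b1D2D$12222DCa1b1a221  (last char: '1')
  sorted[20] = b1a221b1D2D$12222DCa1  (last char: '1')
Last column: D$bb2a2a122D2D212C111
Original string S is at sorted index 1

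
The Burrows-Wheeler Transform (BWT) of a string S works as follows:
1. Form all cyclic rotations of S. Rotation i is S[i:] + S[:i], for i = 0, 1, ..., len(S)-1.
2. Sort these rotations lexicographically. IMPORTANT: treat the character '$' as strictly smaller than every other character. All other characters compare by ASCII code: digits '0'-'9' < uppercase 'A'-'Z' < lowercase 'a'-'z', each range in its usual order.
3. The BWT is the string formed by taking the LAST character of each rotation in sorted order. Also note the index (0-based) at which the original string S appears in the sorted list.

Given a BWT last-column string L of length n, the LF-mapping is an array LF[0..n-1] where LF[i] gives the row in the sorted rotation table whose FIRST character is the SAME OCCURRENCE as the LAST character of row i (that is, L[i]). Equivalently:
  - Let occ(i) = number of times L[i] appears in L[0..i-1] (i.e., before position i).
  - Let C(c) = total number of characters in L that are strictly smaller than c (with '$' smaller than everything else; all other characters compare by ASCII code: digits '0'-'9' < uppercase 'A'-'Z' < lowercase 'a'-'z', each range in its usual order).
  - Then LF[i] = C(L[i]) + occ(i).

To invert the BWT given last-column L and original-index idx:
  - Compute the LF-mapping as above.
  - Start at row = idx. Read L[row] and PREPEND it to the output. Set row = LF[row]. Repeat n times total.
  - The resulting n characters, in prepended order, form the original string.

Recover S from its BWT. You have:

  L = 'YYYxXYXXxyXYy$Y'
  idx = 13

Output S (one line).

LF mapping: 5 6 7 11 1 8 2 3 12 13 4 9 14 0 10
Walk LF starting at row 13, prepending L[row]:
  step 1: row=13, L[13]='$', prepend. Next row=LF[13]=0
  step 2: row=0, L[0]='Y', prepend. Next row=LF[0]=5
  step 3: row=5, L[5]='Y', prepend. Next row=LF[5]=8
  step 4: row=8, L[8]='x', prepend. Next row=LF[8]=12
  step 5: row=12, L[12]='y', prepend. Next row=LF[12]=14
  step 6: row=14, L[14]='Y', prepend. Next row=LF[14]=10
  step 7: row=10, L[10]='X', prepend. Next row=LF[10]=4
  step 8: row=4, L[4]='X', prepend. Next row=LF[4]=1
  step 9: row=1, L[1]='Y', prepend. Next row=LF[1]=6
  step 10: row=6, L[6]='X', prepend. Next row=LF[6]=2
  step 11: row=2, L[2]='Y', prepend. Next row=LF[2]=7
  step 12: row=7, L[7]='X', prepend. Next row=LF[7]=3
  step 13: row=3, L[3]='x', prepend. Next row=LF[3]=11
  step 14: row=11, L[11]='Y', prepend. Next row=LF[11]=9
  step 15: row=9, L[9]='y', prepend. Next row=LF[9]=13
Reversed output: yYxXYXYXXYyxYY$

Answer: yYxXYXYXXYyxYY$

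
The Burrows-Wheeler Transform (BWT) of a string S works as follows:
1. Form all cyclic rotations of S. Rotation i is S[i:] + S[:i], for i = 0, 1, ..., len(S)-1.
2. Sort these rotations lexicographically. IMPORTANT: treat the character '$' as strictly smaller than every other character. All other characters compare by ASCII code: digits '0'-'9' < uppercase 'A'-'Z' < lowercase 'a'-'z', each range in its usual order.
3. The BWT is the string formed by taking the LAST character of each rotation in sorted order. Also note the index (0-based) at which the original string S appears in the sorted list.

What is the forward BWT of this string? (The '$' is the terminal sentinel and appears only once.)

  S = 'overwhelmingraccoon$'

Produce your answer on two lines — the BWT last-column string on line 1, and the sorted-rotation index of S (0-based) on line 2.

All 20 rotations (rotation i = S[i:]+S[:i]):
  rot[0] = overwhelmingraccoon$
  rot[1] = verwhelmingraccoon$o
  rot[2] = erwhelmingraccoon$ov
  rot[3] = rwhelmingraccoon$ove
  rot[4] = whelmingraccoon$over
  rot[5] = helmingraccoon$overw
  rot[6] = elmingraccoon$overwh
  rot[7] = lmingraccoon$overwhe
  rot[8] = mingraccoon$overwhel
  rot[9] = ingraccoon$overwhelm
  rot[10] = ngraccoon$overwhelmi
  rot[11] = graccoon$overwhelmin
  rot[12] = raccoon$overwhelming
  rot[13] = accoon$overwhelmingr
  rot[14] = ccoon$overwhelmingra
  rot[15] = coon$overwhelmingrac
  rot[16] = oon$overwhelmingracc
  rot[17] = on$overwhelmingracco
  rot[18] = n$overwhelmingraccoo
  rot[19] = $overwhelmingraccoon
Sorted (with $ < everything):
  sorted[0] = $overwhelmingraccoon  (last char: 'n')
  sorted[1] = accoon$overwhelmingr  (last char: 'r')
  sorted[2] = ccoon$overwhelmingra  (last char: 'a')
  sorted[3] = coon$overwhelmingrac  (last char: 'c')
  sorted[4] = elmingraccoon$overwh  (last char: 'h')
  sorted[5] = erwhelmingraccoon$ov  (last char: 'v')
  sorted[6] = graccoon$overwhelmin  (last char: 'n')
  sorted[7] = helmingraccoon$overw  (last char: 'w')
  sorted[8] = ingraccoon$overwhelm  (last char: 'm')
  sorted[9] = lmingraccoon$overwhe  (last char: 'e')
  sorted[10] = mingraccoon$overwhel  (last char: 'l')
  sorted[11] = n$overwhelmingraccoo  (last char: 'o')
  sorted[12] = ngraccoon$overwhelmi  (last char: 'i')
  sorted[13] = on$overwhelmingracco  (last char: 'o')
  sorted[14] = oon$overwhelmingracc  (last char: 'c')
  sorted[15] = overwhelmingraccoon$  (last char: '$')
  sorted[16] = raccoon$overwhelming  (last char: 'g')
  sorted[17] = rwhelmingraccoon$ove  (last char: 'e')
  sorted[18] = verwhelmingraccoon$o  (last char: 'o')
  sorted[19] = whelmingraccoon$over  (last char: 'r')
Last column: nrachvnwmeloioc$geor
Original string S is at sorted index 15

Answer: nrachvnwmeloioc$geor
15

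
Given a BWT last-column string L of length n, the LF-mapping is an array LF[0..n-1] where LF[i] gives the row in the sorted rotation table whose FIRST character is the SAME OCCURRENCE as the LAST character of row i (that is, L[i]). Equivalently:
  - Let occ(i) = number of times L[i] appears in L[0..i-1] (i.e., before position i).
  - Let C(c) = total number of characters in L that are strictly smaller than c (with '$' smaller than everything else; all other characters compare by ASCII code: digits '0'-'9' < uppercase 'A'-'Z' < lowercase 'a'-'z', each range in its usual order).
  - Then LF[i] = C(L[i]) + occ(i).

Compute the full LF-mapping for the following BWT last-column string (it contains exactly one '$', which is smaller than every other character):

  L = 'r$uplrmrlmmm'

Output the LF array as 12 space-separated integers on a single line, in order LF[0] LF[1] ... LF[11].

Answer: 8 0 11 7 1 9 3 10 2 4 5 6

Derivation:
Char counts: '$':1, 'l':2, 'm':4, 'p':1, 'r':3, 'u':1
C (first-col start): C('$')=0, C('l')=1, C('m')=3, C('p')=7, C('r')=8, C('u')=11
L[0]='r': occ=0, LF[0]=C('r')+0=8+0=8
L[1]='$': occ=0, LF[1]=C('$')+0=0+0=0
L[2]='u': occ=0, LF[2]=C('u')+0=11+0=11
L[3]='p': occ=0, LF[3]=C('p')+0=7+0=7
L[4]='l': occ=0, LF[4]=C('l')+0=1+0=1
L[5]='r': occ=1, LF[5]=C('r')+1=8+1=9
L[6]='m': occ=0, LF[6]=C('m')+0=3+0=3
L[7]='r': occ=2, LF[7]=C('r')+2=8+2=10
L[8]='l': occ=1, LF[8]=C('l')+1=1+1=2
L[9]='m': occ=1, LF[9]=C('m')+1=3+1=4
L[10]='m': occ=2, LF[10]=C('m')+2=3+2=5
L[11]='m': occ=3, LF[11]=C('m')+3=3+3=6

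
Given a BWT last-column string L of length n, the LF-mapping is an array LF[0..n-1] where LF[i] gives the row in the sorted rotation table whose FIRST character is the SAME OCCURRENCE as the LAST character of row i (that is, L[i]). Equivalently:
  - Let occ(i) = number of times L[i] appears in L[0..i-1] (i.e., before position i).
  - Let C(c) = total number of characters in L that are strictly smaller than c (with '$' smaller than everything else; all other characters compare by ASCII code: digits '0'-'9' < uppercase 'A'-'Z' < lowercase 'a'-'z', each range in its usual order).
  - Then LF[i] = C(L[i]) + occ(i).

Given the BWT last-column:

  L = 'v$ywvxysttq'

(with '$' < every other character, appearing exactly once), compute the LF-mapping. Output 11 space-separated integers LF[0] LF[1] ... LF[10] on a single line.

Answer: 5 0 9 7 6 8 10 2 3 4 1

Derivation:
Char counts: '$':1, 'q':1, 's':1, 't':2, 'v':2, 'w':1, 'x':1, 'y':2
C (first-col start): C('$')=0, C('q')=1, C('s')=2, C('t')=3, C('v')=5, C('w')=7, C('x')=8, C('y')=9
L[0]='v': occ=0, LF[0]=C('v')+0=5+0=5
L[1]='$': occ=0, LF[1]=C('$')+0=0+0=0
L[2]='y': occ=0, LF[2]=C('y')+0=9+0=9
L[3]='w': occ=0, LF[3]=C('w')+0=7+0=7
L[4]='v': occ=1, LF[4]=C('v')+1=5+1=6
L[5]='x': occ=0, LF[5]=C('x')+0=8+0=8
L[6]='y': occ=1, LF[6]=C('y')+1=9+1=10
L[7]='s': occ=0, LF[7]=C('s')+0=2+0=2
L[8]='t': occ=0, LF[8]=C('t')+0=3+0=3
L[9]='t': occ=1, LF[9]=C('t')+1=3+1=4
L[10]='q': occ=0, LF[10]=C('q')+0=1+0=1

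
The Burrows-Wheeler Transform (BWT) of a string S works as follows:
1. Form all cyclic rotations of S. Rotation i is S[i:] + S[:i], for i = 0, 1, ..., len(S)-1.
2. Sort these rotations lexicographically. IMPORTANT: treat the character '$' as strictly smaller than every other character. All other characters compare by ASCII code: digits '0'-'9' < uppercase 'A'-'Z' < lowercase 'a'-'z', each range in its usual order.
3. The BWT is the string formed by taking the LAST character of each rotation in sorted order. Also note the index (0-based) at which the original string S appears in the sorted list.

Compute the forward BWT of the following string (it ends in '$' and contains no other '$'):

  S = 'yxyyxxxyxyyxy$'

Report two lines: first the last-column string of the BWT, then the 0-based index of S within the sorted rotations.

All 14 rotations (rotation i = S[i:]+S[:i]):
  rot[0] = yxyyxxxyxyyxy$
  rot[1] = xyyxxxyxyyxy$y
  rot[2] = yyxxxyxyyxy$yx
  rot[3] = yxxxyxyyxy$yxy
  rot[4] = xxxyxyyxy$yxyy
  rot[5] = xxyxyyxy$yxyyx
  rot[6] = xyxyyxy$yxyyxx
  rot[7] = yxyyxy$yxyyxxx
  rot[8] = xyyxy$yxyyxxxy
  rot[9] = yyxy$yxyyxxxyx
  rot[10] = yxy$yxyyxxxyxy
  rot[11] = xy$yxyyxxxyxyy
  rot[12] = y$yxyyxxxyxyyx
  rot[13] = $yxyyxxxyxyyxy
Sorted (with $ < everything):
  sorted[0] = $yxyyxxxyxyyxy  (last char: 'y')
  sorted[1] = xxxyxyyxy$yxyy  (last char: 'y')
  sorted[2] = xxyxyyxy$yxyyx  (last char: 'x')
  sorted[3] = xy$yxyyxxxyxyy  (last char: 'y')
  sorted[4] = xyxyyxy$yxyyxx  (last char: 'x')
  sorted[5] = xyyxxxyxyyxy$y  (last char: 'y')
  sorted[6] = xyyxy$yxyyxxxy  (last char: 'y')
  sorted[7] = y$yxyyxxxyxyyx  (last char: 'x')
  sorted[8] = yxxxyxyyxy$yxy  (last char: 'y')
  sorted[9] = yxy$yxyyxxxyxy  (last char: 'y')
  sorted[10] = yxyyxxxyxyyxy$  (last char: '$')
  sorted[11] = yxyyxy$yxyyxxx  (last char: 'x')
  sorted[12] = yyxxxyxyyxy$yx  (last char: 'x')
  sorted[13] = yyxy$yxyyxxxyx  (last char: 'x')
Last column: yyxyxyyxyy$xxx
Original string S is at sorted index 10

Answer: yyxyxyyxyy$xxx
10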